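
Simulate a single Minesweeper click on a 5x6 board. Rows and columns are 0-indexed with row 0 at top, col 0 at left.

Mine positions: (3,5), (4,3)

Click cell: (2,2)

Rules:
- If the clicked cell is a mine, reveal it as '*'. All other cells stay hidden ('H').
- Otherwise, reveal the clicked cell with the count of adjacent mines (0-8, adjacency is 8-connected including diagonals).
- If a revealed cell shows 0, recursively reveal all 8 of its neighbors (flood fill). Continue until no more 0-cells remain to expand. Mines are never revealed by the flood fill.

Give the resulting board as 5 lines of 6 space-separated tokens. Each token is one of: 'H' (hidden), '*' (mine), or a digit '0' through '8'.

0 0 0 0 0 0
0 0 0 0 0 0
0 0 0 0 1 1
0 0 1 1 2 H
0 0 1 H H H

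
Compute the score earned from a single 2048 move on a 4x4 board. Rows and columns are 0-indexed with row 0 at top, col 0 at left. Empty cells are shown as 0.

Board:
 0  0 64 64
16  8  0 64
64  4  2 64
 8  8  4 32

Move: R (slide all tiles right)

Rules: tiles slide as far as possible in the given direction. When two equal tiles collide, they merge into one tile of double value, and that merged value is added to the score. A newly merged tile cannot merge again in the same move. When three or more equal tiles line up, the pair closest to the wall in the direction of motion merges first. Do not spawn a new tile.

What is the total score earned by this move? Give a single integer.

Slide right:
row 0: [0, 0, 64, 64] -> [0, 0, 0, 128]  score +128 (running 128)
row 1: [16, 8, 0, 64] -> [0, 16, 8, 64]  score +0 (running 128)
row 2: [64, 4, 2, 64] -> [64, 4, 2, 64]  score +0 (running 128)
row 3: [8, 8, 4, 32] -> [0, 16, 4, 32]  score +16 (running 144)
Board after move:
  0   0   0 128
  0  16   8  64
 64   4   2  64
  0  16   4  32

Answer: 144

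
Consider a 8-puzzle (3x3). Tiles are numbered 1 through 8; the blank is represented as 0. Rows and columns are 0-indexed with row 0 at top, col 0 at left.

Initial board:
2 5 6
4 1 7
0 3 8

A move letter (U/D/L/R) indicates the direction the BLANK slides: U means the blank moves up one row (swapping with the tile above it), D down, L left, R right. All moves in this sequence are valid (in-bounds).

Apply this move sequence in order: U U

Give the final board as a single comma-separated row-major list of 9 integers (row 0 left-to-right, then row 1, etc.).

After move 1 (U):
2 5 6
0 1 7
4 3 8

After move 2 (U):
0 5 6
2 1 7
4 3 8

Answer: 0, 5, 6, 2, 1, 7, 4, 3, 8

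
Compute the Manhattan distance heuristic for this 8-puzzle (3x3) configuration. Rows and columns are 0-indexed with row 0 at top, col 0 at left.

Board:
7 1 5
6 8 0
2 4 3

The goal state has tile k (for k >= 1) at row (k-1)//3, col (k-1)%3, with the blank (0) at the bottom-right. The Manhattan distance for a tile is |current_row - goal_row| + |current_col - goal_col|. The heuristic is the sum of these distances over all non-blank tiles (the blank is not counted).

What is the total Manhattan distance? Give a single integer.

Answer: 15

Derivation:
Tile 7: (0,0)->(2,0) = 2
Tile 1: (0,1)->(0,0) = 1
Tile 5: (0,2)->(1,1) = 2
Tile 6: (1,0)->(1,2) = 2
Tile 8: (1,1)->(2,1) = 1
Tile 2: (2,0)->(0,1) = 3
Tile 4: (2,1)->(1,0) = 2
Tile 3: (2,2)->(0,2) = 2
Sum: 2 + 1 + 2 + 2 + 1 + 3 + 2 + 2 = 15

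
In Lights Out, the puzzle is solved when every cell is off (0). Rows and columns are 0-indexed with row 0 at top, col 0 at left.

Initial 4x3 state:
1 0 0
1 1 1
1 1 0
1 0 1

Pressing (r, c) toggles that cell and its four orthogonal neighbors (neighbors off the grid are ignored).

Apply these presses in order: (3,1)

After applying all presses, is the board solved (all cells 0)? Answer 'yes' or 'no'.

After press 1 at (3,1):
1 0 0
1 1 1
1 0 0
0 1 0

Lights still on: 6

Answer: no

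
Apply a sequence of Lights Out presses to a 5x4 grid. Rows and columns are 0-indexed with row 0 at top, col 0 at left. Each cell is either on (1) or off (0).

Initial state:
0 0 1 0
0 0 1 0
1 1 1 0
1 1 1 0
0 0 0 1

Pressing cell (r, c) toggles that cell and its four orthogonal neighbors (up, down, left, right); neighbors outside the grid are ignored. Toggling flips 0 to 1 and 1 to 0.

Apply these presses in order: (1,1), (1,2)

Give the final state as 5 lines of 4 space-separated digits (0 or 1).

After press 1 at (1,1):
0 1 1 0
1 1 0 0
1 0 1 0
1 1 1 0
0 0 0 1

After press 2 at (1,2):
0 1 0 0
1 0 1 1
1 0 0 0
1 1 1 0
0 0 0 1

Answer: 0 1 0 0
1 0 1 1
1 0 0 0
1 1 1 0
0 0 0 1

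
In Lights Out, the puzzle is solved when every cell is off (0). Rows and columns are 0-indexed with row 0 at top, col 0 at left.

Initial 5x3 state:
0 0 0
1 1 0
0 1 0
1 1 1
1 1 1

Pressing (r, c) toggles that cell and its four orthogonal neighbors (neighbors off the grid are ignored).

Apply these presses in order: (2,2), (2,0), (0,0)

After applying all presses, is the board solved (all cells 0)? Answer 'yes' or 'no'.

Answer: no

Derivation:
After press 1 at (2,2):
0 0 0
1 1 1
0 0 1
1 1 0
1 1 1

After press 2 at (2,0):
0 0 0
0 1 1
1 1 1
0 1 0
1 1 1

After press 3 at (0,0):
1 1 0
1 1 1
1 1 1
0 1 0
1 1 1

Lights still on: 12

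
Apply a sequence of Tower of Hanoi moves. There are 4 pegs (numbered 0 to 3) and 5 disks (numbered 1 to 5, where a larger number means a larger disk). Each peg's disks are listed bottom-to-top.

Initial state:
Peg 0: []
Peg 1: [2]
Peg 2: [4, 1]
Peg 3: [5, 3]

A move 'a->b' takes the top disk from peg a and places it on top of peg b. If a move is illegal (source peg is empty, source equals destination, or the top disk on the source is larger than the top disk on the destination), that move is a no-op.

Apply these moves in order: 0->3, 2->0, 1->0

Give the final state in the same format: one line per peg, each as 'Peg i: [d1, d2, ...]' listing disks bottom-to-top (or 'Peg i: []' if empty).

After move 1 (0->3):
Peg 0: []
Peg 1: [2]
Peg 2: [4, 1]
Peg 3: [5, 3]

After move 2 (2->0):
Peg 0: [1]
Peg 1: [2]
Peg 2: [4]
Peg 3: [5, 3]

After move 3 (1->0):
Peg 0: [1]
Peg 1: [2]
Peg 2: [4]
Peg 3: [5, 3]

Answer: Peg 0: [1]
Peg 1: [2]
Peg 2: [4]
Peg 3: [5, 3]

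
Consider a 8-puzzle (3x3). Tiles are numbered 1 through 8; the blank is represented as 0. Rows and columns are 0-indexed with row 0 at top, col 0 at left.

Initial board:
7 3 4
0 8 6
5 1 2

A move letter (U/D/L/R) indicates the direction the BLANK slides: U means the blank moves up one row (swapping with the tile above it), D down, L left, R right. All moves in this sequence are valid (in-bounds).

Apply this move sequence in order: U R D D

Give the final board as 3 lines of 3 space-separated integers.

Answer: 3 8 4
7 1 6
5 0 2

Derivation:
After move 1 (U):
0 3 4
7 8 6
5 1 2

After move 2 (R):
3 0 4
7 8 6
5 1 2

After move 3 (D):
3 8 4
7 0 6
5 1 2

After move 4 (D):
3 8 4
7 1 6
5 0 2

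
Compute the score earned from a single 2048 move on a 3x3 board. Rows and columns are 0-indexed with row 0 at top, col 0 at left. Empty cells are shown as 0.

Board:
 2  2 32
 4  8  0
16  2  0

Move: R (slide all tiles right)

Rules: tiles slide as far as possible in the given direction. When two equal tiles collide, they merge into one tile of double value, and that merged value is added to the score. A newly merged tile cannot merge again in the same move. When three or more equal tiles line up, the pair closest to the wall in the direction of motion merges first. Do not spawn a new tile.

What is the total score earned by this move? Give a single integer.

Answer: 4

Derivation:
Slide right:
row 0: [2, 2, 32] -> [0, 4, 32]  score +4 (running 4)
row 1: [4, 8, 0] -> [0, 4, 8]  score +0 (running 4)
row 2: [16, 2, 0] -> [0, 16, 2]  score +0 (running 4)
Board after move:
 0  4 32
 0  4  8
 0 16  2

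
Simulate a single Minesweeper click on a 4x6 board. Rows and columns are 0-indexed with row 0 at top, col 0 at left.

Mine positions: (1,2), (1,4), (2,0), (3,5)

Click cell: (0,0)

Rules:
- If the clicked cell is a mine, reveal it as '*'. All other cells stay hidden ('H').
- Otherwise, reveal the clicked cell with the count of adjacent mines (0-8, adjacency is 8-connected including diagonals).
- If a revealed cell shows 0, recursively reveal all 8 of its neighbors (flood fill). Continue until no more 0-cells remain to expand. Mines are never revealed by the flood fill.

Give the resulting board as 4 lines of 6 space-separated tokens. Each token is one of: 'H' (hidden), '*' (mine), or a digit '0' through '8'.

0 1 H H H H
1 2 H H H H
H H H H H H
H H H H H H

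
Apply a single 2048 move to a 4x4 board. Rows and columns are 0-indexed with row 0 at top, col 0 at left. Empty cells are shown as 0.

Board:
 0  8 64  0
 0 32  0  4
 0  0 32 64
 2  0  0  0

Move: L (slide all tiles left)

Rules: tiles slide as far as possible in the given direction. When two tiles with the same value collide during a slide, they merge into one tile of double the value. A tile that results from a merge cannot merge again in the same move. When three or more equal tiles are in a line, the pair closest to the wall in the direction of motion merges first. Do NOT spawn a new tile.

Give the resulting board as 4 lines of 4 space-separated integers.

Slide left:
row 0: [0, 8, 64, 0] -> [8, 64, 0, 0]
row 1: [0, 32, 0, 4] -> [32, 4, 0, 0]
row 2: [0, 0, 32, 64] -> [32, 64, 0, 0]
row 3: [2, 0, 0, 0] -> [2, 0, 0, 0]

Answer:  8 64  0  0
32  4  0  0
32 64  0  0
 2  0  0  0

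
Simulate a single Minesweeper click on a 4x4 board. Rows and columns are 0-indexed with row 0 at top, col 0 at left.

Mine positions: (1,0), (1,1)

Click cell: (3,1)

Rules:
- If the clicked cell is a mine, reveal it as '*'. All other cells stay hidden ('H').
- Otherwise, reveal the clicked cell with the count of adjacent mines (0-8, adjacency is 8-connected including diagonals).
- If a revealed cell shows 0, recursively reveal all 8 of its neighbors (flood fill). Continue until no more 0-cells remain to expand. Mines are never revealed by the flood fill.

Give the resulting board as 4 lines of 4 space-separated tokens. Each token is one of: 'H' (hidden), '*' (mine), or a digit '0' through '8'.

H H 1 0
H H 1 0
2 2 1 0
0 0 0 0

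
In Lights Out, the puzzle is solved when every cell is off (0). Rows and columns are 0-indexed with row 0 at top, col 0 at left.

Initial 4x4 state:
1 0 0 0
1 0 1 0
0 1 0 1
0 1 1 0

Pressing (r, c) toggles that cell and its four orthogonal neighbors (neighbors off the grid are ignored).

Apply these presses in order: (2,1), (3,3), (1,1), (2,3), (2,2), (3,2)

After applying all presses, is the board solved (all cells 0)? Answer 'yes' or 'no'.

Answer: no

Derivation:
After press 1 at (2,1):
1 0 0 0
1 1 1 0
1 0 1 1
0 0 1 0

After press 2 at (3,3):
1 0 0 0
1 1 1 0
1 0 1 0
0 0 0 1

After press 3 at (1,1):
1 1 0 0
0 0 0 0
1 1 1 0
0 0 0 1

After press 4 at (2,3):
1 1 0 0
0 0 0 1
1 1 0 1
0 0 0 0

After press 5 at (2,2):
1 1 0 0
0 0 1 1
1 0 1 0
0 0 1 0

After press 6 at (3,2):
1 1 0 0
0 0 1 1
1 0 0 0
0 1 0 1

Lights still on: 7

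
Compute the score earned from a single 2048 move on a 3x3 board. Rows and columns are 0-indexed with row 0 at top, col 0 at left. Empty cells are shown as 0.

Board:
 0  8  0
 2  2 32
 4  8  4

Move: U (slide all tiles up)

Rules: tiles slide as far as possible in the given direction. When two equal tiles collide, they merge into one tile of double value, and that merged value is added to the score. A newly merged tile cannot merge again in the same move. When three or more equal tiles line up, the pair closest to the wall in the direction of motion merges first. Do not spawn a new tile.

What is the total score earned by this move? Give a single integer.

Slide up:
col 0: [0, 2, 4] -> [2, 4, 0]  score +0 (running 0)
col 1: [8, 2, 8] -> [8, 2, 8]  score +0 (running 0)
col 2: [0, 32, 4] -> [32, 4, 0]  score +0 (running 0)
Board after move:
 2  8 32
 4  2  4
 0  8  0

Answer: 0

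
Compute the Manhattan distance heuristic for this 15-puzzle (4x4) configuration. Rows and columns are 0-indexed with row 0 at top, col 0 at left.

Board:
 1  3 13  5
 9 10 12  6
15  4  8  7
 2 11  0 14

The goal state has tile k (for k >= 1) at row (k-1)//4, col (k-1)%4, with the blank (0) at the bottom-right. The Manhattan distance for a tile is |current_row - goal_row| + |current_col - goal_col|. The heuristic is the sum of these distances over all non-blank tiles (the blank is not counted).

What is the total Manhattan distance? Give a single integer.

Tile 1: at (0,0), goal (0,0), distance |0-0|+|0-0| = 0
Tile 3: at (0,1), goal (0,2), distance |0-0|+|1-2| = 1
Tile 13: at (0,2), goal (3,0), distance |0-3|+|2-0| = 5
Tile 5: at (0,3), goal (1,0), distance |0-1|+|3-0| = 4
Tile 9: at (1,0), goal (2,0), distance |1-2|+|0-0| = 1
Tile 10: at (1,1), goal (2,1), distance |1-2|+|1-1| = 1
Tile 12: at (1,2), goal (2,3), distance |1-2|+|2-3| = 2
Tile 6: at (1,3), goal (1,1), distance |1-1|+|3-1| = 2
Tile 15: at (2,0), goal (3,2), distance |2-3|+|0-2| = 3
Tile 4: at (2,1), goal (0,3), distance |2-0|+|1-3| = 4
Tile 8: at (2,2), goal (1,3), distance |2-1|+|2-3| = 2
Tile 7: at (2,3), goal (1,2), distance |2-1|+|3-2| = 2
Tile 2: at (3,0), goal (0,1), distance |3-0|+|0-1| = 4
Tile 11: at (3,1), goal (2,2), distance |3-2|+|1-2| = 2
Tile 14: at (3,3), goal (3,1), distance |3-3|+|3-1| = 2
Sum: 0 + 1 + 5 + 4 + 1 + 1 + 2 + 2 + 3 + 4 + 2 + 2 + 4 + 2 + 2 = 35

Answer: 35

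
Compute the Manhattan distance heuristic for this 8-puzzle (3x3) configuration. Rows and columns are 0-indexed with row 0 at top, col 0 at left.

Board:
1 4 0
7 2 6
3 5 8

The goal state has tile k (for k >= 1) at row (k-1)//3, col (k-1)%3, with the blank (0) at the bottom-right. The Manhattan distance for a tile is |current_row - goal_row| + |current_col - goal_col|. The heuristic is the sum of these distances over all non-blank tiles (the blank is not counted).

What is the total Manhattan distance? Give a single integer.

Tile 1: at (0,0), goal (0,0), distance |0-0|+|0-0| = 0
Tile 4: at (0,1), goal (1,0), distance |0-1|+|1-0| = 2
Tile 7: at (1,0), goal (2,0), distance |1-2|+|0-0| = 1
Tile 2: at (1,1), goal (0,1), distance |1-0|+|1-1| = 1
Tile 6: at (1,2), goal (1,2), distance |1-1|+|2-2| = 0
Tile 3: at (2,0), goal (0,2), distance |2-0|+|0-2| = 4
Tile 5: at (2,1), goal (1,1), distance |2-1|+|1-1| = 1
Tile 8: at (2,2), goal (2,1), distance |2-2|+|2-1| = 1
Sum: 0 + 2 + 1 + 1 + 0 + 4 + 1 + 1 = 10

Answer: 10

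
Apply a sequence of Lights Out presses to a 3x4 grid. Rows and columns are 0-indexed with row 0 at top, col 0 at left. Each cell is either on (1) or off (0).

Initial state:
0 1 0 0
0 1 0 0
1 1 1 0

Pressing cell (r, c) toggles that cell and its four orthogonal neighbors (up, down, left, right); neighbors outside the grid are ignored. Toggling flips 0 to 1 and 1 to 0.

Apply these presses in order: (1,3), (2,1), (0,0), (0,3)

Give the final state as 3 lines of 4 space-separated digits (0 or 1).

Answer: 1 0 1 0
1 0 1 0
0 0 0 1

Derivation:
After press 1 at (1,3):
0 1 0 1
0 1 1 1
1 1 1 1

After press 2 at (2,1):
0 1 0 1
0 0 1 1
0 0 0 1

After press 3 at (0,0):
1 0 0 1
1 0 1 1
0 0 0 1

After press 4 at (0,3):
1 0 1 0
1 0 1 0
0 0 0 1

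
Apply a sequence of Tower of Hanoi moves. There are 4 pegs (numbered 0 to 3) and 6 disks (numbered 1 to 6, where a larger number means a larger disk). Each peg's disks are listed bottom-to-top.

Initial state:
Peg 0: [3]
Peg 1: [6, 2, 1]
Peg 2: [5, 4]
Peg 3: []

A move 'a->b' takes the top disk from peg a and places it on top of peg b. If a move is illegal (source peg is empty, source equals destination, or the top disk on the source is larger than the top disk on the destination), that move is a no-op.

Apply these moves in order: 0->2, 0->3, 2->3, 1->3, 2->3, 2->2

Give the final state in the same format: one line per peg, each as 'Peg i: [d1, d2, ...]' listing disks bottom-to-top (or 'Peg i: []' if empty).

After move 1 (0->2):
Peg 0: []
Peg 1: [6, 2, 1]
Peg 2: [5, 4, 3]
Peg 3: []

After move 2 (0->3):
Peg 0: []
Peg 1: [6, 2, 1]
Peg 2: [5, 4, 3]
Peg 3: []

After move 3 (2->3):
Peg 0: []
Peg 1: [6, 2, 1]
Peg 2: [5, 4]
Peg 3: [3]

After move 4 (1->3):
Peg 0: []
Peg 1: [6, 2]
Peg 2: [5, 4]
Peg 3: [3, 1]

After move 5 (2->3):
Peg 0: []
Peg 1: [6, 2]
Peg 2: [5, 4]
Peg 3: [3, 1]

After move 6 (2->2):
Peg 0: []
Peg 1: [6, 2]
Peg 2: [5, 4]
Peg 3: [3, 1]

Answer: Peg 0: []
Peg 1: [6, 2]
Peg 2: [5, 4]
Peg 3: [3, 1]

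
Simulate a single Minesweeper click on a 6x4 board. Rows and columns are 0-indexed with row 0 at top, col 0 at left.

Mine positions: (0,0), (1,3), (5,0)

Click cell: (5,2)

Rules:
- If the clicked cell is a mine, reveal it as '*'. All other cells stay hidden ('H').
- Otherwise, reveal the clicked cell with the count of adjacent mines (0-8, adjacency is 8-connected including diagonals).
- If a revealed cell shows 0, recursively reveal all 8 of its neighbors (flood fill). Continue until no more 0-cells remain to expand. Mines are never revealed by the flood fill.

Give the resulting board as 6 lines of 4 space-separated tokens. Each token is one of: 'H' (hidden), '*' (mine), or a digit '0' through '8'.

H H H H
1 1 1 H
0 0 1 1
0 0 0 0
1 1 0 0
H 1 0 0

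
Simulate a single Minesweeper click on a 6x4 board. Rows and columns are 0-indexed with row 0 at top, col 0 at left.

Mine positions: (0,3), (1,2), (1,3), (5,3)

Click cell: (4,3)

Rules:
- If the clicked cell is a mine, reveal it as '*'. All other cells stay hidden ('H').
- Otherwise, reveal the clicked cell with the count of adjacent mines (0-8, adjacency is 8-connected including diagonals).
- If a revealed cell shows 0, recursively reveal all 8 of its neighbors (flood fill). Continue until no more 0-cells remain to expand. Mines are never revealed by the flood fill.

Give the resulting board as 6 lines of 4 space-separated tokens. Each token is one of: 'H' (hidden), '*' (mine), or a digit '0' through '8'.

H H H H
H H H H
H H H H
H H H H
H H H 1
H H H H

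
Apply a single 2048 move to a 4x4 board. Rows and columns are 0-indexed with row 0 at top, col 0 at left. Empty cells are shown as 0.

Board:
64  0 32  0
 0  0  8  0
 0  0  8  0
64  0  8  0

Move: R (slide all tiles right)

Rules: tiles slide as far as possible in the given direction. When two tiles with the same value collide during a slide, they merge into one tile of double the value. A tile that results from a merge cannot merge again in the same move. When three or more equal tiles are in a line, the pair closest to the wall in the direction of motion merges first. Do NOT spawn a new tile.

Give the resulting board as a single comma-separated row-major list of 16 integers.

Slide right:
row 0: [64, 0, 32, 0] -> [0, 0, 64, 32]
row 1: [0, 0, 8, 0] -> [0, 0, 0, 8]
row 2: [0, 0, 8, 0] -> [0, 0, 0, 8]
row 3: [64, 0, 8, 0] -> [0, 0, 64, 8]

Answer: 0, 0, 64, 32, 0, 0, 0, 8, 0, 0, 0, 8, 0, 0, 64, 8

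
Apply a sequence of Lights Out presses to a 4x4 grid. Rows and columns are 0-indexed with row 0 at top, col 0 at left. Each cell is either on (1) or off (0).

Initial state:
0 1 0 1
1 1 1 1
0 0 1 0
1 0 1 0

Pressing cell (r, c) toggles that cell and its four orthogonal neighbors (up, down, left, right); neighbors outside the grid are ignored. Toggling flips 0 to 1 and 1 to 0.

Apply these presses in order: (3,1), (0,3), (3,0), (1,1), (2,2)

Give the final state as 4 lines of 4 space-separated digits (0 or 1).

After press 1 at (3,1):
0 1 0 1
1 1 1 1
0 1 1 0
0 1 0 0

After press 2 at (0,3):
0 1 1 0
1 1 1 0
0 1 1 0
0 1 0 0

After press 3 at (3,0):
0 1 1 0
1 1 1 0
1 1 1 0
1 0 0 0

After press 4 at (1,1):
0 0 1 0
0 0 0 0
1 0 1 0
1 0 0 0

After press 5 at (2,2):
0 0 1 0
0 0 1 0
1 1 0 1
1 0 1 0

Answer: 0 0 1 0
0 0 1 0
1 1 0 1
1 0 1 0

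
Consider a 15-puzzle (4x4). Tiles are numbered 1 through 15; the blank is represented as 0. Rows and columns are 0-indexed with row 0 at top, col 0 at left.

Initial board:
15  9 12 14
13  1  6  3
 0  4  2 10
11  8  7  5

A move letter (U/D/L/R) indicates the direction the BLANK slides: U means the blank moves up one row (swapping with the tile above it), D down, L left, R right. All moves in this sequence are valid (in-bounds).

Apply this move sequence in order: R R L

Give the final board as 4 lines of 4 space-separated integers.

Answer: 15  9 12 14
13  1  6  3
 4  0  2 10
11  8  7  5

Derivation:
After move 1 (R):
15  9 12 14
13  1  6  3
 4  0  2 10
11  8  7  5

After move 2 (R):
15  9 12 14
13  1  6  3
 4  2  0 10
11  8  7  5

After move 3 (L):
15  9 12 14
13  1  6  3
 4  0  2 10
11  8  7  5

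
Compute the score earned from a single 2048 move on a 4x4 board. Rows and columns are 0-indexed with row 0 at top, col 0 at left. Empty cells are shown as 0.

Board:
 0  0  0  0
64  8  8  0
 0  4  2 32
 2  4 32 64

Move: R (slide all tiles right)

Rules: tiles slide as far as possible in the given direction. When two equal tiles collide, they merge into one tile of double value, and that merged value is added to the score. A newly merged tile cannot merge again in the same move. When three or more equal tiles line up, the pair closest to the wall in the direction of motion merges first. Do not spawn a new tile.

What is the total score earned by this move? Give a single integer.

Slide right:
row 0: [0, 0, 0, 0] -> [0, 0, 0, 0]  score +0 (running 0)
row 1: [64, 8, 8, 0] -> [0, 0, 64, 16]  score +16 (running 16)
row 2: [0, 4, 2, 32] -> [0, 4, 2, 32]  score +0 (running 16)
row 3: [2, 4, 32, 64] -> [2, 4, 32, 64]  score +0 (running 16)
Board after move:
 0  0  0  0
 0  0 64 16
 0  4  2 32
 2  4 32 64

Answer: 16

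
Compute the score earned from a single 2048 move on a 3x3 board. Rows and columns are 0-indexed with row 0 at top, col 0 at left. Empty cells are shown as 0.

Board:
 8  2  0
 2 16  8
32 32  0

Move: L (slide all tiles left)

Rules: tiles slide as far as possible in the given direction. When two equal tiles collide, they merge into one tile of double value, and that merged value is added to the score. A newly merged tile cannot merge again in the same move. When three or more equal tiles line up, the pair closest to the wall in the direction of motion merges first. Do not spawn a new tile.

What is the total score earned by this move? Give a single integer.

Slide left:
row 0: [8, 2, 0] -> [8, 2, 0]  score +0 (running 0)
row 1: [2, 16, 8] -> [2, 16, 8]  score +0 (running 0)
row 2: [32, 32, 0] -> [64, 0, 0]  score +64 (running 64)
Board after move:
 8  2  0
 2 16  8
64  0  0

Answer: 64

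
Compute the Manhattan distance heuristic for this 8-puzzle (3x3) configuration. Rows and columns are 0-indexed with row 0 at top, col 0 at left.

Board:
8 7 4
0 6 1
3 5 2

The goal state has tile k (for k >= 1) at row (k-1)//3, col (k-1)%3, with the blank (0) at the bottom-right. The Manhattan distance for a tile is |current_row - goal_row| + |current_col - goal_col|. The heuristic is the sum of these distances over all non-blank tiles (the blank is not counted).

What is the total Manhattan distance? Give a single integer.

Answer: 21

Derivation:
Tile 8: at (0,0), goal (2,1), distance |0-2|+|0-1| = 3
Tile 7: at (0,1), goal (2,0), distance |0-2|+|1-0| = 3
Tile 4: at (0,2), goal (1,0), distance |0-1|+|2-0| = 3
Tile 6: at (1,1), goal (1,2), distance |1-1|+|1-2| = 1
Tile 1: at (1,2), goal (0,0), distance |1-0|+|2-0| = 3
Tile 3: at (2,0), goal (0,2), distance |2-0|+|0-2| = 4
Tile 5: at (2,1), goal (1,1), distance |2-1|+|1-1| = 1
Tile 2: at (2,2), goal (0,1), distance |2-0|+|2-1| = 3
Sum: 3 + 3 + 3 + 1 + 3 + 4 + 1 + 3 = 21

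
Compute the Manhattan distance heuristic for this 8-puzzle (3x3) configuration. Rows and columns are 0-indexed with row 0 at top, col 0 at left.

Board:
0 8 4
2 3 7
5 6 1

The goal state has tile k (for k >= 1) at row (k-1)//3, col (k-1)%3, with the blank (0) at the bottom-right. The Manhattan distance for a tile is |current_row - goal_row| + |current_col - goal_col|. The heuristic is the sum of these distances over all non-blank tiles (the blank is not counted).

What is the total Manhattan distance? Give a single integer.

Answer: 20

Derivation:
Tile 8: (0,1)->(2,1) = 2
Tile 4: (0,2)->(1,0) = 3
Tile 2: (1,0)->(0,1) = 2
Tile 3: (1,1)->(0,2) = 2
Tile 7: (1,2)->(2,0) = 3
Tile 5: (2,0)->(1,1) = 2
Tile 6: (2,1)->(1,2) = 2
Tile 1: (2,2)->(0,0) = 4
Sum: 2 + 3 + 2 + 2 + 3 + 2 + 2 + 4 = 20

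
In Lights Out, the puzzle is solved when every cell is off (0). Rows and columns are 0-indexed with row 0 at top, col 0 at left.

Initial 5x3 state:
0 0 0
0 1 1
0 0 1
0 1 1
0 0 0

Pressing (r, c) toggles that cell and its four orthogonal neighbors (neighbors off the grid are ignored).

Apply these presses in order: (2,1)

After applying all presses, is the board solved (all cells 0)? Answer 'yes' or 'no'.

After press 1 at (2,1):
0 0 0
0 0 1
1 1 0
0 0 1
0 0 0

Lights still on: 4

Answer: no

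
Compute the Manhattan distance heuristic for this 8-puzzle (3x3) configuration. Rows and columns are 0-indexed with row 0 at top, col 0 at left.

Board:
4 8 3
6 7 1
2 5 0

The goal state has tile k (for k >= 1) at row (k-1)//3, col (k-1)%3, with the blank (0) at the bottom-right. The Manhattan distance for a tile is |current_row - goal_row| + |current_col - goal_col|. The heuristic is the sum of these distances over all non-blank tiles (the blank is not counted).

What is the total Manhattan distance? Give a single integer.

Tile 4: at (0,0), goal (1,0), distance |0-1|+|0-0| = 1
Tile 8: at (0,1), goal (2,1), distance |0-2|+|1-1| = 2
Tile 3: at (0,2), goal (0,2), distance |0-0|+|2-2| = 0
Tile 6: at (1,0), goal (1,2), distance |1-1|+|0-2| = 2
Tile 7: at (1,1), goal (2,0), distance |1-2|+|1-0| = 2
Tile 1: at (1,2), goal (0,0), distance |1-0|+|2-0| = 3
Tile 2: at (2,0), goal (0,1), distance |2-0|+|0-1| = 3
Tile 5: at (2,1), goal (1,1), distance |2-1|+|1-1| = 1
Sum: 1 + 2 + 0 + 2 + 2 + 3 + 3 + 1 = 14

Answer: 14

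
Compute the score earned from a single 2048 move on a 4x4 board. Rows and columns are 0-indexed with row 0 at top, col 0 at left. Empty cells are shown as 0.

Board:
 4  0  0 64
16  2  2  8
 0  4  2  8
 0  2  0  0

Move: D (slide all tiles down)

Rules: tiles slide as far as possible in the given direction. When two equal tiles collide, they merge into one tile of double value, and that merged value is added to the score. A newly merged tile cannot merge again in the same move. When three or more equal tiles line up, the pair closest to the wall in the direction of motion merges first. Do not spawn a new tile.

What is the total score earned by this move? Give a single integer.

Answer: 20

Derivation:
Slide down:
col 0: [4, 16, 0, 0] -> [0, 0, 4, 16]  score +0 (running 0)
col 1: [0, 2, 4, 2] -> [0, 2, 4, 2]  score +0 (running 0)
col 2: [0, 2, 2, 0] -> [0, 0, 0, 4]  score +4 (running 4)
col 3: [64, 8, 8, 0] -> [0, 0, 64, 16]  score +16 (running 20)
Board after move:
 0  0  0  0
 0  2  0  0
 4  4  0 64
16  2  4 16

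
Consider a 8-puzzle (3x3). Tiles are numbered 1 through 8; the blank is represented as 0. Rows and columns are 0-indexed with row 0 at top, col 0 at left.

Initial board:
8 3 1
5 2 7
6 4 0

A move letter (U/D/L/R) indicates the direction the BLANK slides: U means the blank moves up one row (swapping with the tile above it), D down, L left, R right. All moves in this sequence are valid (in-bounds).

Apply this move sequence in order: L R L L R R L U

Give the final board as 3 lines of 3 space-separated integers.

Answer: 8 3 1
5 0 7
6 2 4

Derivation:
After move 1 (L):
8 3 1
5 2 7
6 0 4

After move 2 (R):
8 3 1
5 2 7
6 4 0

After move 3 (L):
8 3 1
5 2 7
6 0 4

After move 4 (L):
8 3 1
5 2 7
0 6 4

After move 5 (R):
8 3 1
5 2 7
6 0 4

After move 6 (R):
8 3 1
5 2 7
6 4 0

After move 7 (L):
8 3 1
5 2 7
6 0 4

After move 8 (U):
8 3 1
5 0 7
6 2 4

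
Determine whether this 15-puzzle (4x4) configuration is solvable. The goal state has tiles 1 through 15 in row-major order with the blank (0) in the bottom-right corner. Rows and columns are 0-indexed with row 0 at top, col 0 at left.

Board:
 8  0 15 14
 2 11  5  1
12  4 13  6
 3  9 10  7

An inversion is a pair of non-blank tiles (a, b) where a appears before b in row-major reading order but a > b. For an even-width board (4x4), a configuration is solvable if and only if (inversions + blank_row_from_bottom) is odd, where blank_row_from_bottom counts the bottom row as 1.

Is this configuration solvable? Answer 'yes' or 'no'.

Answer: yes

Derivation:
Inversions: 59
Blank is in row 0 (0-indexed from top), which is row 4 counting from the bottom (bottom = 1).
59 + 4 = 63, which is odd, so the puzzle is solvable.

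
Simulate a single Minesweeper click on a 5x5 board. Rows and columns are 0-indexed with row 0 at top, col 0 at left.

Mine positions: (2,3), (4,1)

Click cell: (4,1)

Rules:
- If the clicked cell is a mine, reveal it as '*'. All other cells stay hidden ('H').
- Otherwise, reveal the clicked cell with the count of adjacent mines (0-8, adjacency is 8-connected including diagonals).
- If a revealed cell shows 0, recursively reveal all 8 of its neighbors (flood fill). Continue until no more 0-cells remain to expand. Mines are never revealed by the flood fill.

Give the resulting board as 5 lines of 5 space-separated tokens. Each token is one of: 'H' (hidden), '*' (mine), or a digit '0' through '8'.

H H H H H
H H H H H
H H H H H
H H H H H
H * H H H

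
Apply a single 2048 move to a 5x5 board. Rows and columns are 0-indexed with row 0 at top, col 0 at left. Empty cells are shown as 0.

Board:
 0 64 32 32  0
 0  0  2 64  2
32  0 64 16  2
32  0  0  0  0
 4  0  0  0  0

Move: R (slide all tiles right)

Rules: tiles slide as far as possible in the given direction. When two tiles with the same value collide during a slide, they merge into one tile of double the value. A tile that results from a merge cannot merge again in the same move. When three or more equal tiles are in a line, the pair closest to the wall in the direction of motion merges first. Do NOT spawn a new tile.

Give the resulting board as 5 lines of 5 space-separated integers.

Slide right:
row 0: [0, 64, 32, 32, 0] -> [0, 0, 0, 64, 64]
row 1: [0, 0, 2, 64, 2] -> [0, 0, 2, 64, 2]
row 2: [32, 0, 64, 16, 2] -> [0, 32, 64, 16, 2]
row 3: [32, 0, 0, 0, 0] -> [0, 0, 0, 0, 32]
row 4: [4, 0, 0, 0, 0] -> [0, 0, 0, 0, 4]

Answer:  0  0  0 64 64
 0  0  2 64  2
 0 32 64 16  2
 0  0  0  0 32
 0  0  0  0  4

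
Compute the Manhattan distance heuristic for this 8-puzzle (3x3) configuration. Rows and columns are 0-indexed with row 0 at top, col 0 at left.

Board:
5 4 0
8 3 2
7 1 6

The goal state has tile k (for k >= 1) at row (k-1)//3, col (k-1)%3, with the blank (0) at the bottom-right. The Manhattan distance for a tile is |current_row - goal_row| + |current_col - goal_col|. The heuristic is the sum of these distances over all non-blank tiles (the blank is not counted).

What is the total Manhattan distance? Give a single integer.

Answer: 14

Derivation:
Tile 5: at (0,0), goal (1,1), distance |0-1|+|0-1| = 2
Tile 4: at (0,1), goal (1,0), distance |0-1|+|1-0| = 2
Tile 8: at (1,0), goal (2,1), distance |1-2|+|0-1| = 2
Tile 3: at (1,1), goal (0,2), distance |1-0|+|1-2| = 2
Tile 2: at (1,2), goal (0,1), distance |1-0|+|2-1| = 2
Tile 7: at (2,0), goal (2,0), distance |2-2|+|0-0| = 0
Tile 1: at (2,1), goal (0,0), distance |2-0|+|1-0| = 3
Tile 6: at (2,2), goal (1,2), distance |2-1|+|2-2| = 1
Sum: 2 + 2 + 2 + 2 + 2 + 0 + 3 + 1 = 14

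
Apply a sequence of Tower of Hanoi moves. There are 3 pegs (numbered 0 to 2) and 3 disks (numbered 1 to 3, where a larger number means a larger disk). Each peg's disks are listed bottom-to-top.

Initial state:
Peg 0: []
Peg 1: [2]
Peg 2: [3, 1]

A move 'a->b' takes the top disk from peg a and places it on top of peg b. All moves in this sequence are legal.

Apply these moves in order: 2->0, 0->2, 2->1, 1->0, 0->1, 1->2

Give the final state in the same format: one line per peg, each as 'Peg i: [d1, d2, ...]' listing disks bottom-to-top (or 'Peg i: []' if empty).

After move 1 (2->0):
Peg 0: [1]
Peg 1: [2]
Peg 2: [3]

After move 2 (0->2):
Peg 0: []
Peg 1: [2]
Peg 2: [3, 1]

After move 3 (2->1):
Peg 0: []
Peg 1: [2, 1]
Peg 2: [3]

After move 4 (1->0):
Peg 0: [1]
Peg 1: [2]
Peg 2: [3]

After move 5 (0->1):
Peg 0: []
Peg 1: [2, 1]
Peg 2: [3]

After move 6 (1->2):
Peg 0: []
Peg 1: [2]
Peg 2: [3, 1]

Answer: Peg 0: []
Peg 1: [2]
Peg 2: [3, 1]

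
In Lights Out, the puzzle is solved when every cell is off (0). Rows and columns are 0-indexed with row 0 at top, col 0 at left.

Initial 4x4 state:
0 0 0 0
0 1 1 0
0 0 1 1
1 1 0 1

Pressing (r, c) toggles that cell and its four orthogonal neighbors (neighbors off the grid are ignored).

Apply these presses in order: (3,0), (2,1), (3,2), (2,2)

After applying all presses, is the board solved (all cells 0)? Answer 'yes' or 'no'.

Answer: yes

Derivation:
After press 1 at (3,0):
0 0 0 0
0 1 1 0
1 0 1 1
0 0 0 1

After press 2 at (2,1):
0 0 0 0
0 0 1 0
0 1 0 1
0 1 0 1

After press 3 at (3,2):
0 0 0 0
0 0 1 0
0 1 1 1
0 0 1 0

After press 4 at (2,2):
0 0 0 0
0 0 0 0
0 0 0 0
0 0 0 0

Lights still on: 0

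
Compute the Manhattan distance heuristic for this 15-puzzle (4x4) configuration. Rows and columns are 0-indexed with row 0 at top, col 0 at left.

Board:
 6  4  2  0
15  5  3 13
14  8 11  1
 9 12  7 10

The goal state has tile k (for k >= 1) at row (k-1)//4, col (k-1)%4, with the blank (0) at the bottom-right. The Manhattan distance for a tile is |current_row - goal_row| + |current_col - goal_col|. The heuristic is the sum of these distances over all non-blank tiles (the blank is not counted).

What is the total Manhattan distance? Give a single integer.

Tile 6: (0,0)->(1,1) = 2
Tile 4: (0,1)->(0,3) = 2
Tile 2: (0,2)->(0,1) = 1
Tile 15: (1,0)->(3,2) = 4
Tile 5: (1,1)->(1,0) = 1
Tile 3: (1,2)->(0,2) = 1
Tile 13: (1,3)->(3,0) = 5
Tile 14: (2,0)->(3,1) = 2
Tile 8: (2,1)->(1,3) = 3
Tile 11: (2,2)->(2,2) = 0
Tile 1: (2,3)->(0,0) = 5
Tile 9: (3,0)->(2,0) = 1
Tile 12: (3,1)->(2,3) = 3
Tile 7: (3,2)->(1,2) = 2
Tile 10: (3,3)->(2,1) = 3
Sum: 2 + 2 + 1 + 4 + 1 + 1 + 5 + 2 + 3 + 0 + 5 + 1 + 3 + 2 + 3 = 35

Answer: 35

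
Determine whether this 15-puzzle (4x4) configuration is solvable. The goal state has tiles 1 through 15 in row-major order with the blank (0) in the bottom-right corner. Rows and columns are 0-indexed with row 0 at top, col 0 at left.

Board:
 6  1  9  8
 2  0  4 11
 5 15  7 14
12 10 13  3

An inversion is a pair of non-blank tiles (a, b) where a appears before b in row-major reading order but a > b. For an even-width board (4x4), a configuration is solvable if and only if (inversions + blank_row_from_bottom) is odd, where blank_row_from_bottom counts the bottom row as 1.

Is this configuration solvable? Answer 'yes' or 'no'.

Answer: no

Derivation:
Inversions: 37
Blank is in row 1 (0-indexed from top), which is row 3 counting from the bottom (bottom = 1).
37 + 3 = 40, which is even, so the puzzle is not solvable.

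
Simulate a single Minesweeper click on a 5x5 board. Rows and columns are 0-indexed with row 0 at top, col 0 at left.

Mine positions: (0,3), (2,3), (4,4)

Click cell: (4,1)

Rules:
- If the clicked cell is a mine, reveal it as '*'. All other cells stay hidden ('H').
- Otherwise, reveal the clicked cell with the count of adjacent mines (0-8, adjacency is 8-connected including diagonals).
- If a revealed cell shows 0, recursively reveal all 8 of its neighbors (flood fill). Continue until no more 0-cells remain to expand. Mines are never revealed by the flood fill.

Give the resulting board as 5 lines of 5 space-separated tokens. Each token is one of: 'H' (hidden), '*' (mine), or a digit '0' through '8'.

0 0 1 H H
0 0 2 H H
0 0 1 H H
0 0 1 2 H
0 0 0 1 H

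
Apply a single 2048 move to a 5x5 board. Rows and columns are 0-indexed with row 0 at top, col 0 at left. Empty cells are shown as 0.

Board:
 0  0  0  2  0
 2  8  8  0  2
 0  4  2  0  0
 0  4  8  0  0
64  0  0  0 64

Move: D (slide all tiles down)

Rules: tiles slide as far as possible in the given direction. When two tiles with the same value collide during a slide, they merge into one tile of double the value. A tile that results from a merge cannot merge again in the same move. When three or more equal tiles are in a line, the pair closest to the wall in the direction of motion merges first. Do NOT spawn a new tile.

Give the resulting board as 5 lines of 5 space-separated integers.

Slide down:
col 0: [0, 2, 0, 0, 64] -> [0, 0, 0, 2, 64]
col 1: [0, 8, 4, 4, 0] -> [0, 0, 0, 8, 8]
col 2: [0, 8, 2, 8, 0] -> [0, 0, 8, 2, 8]
col 3: [2, 0, 0, 0, 0] -> [0, 0, 0, 0, 2]
col 4: [0, 2, 0, 0, 64] -> [0, 0, 0, 2, 64]

Answer:  0  0  0  0  0
 0  0  0  0  0
 0  0  8  0  0
 2  8  2  0  2
64  8  8  2 64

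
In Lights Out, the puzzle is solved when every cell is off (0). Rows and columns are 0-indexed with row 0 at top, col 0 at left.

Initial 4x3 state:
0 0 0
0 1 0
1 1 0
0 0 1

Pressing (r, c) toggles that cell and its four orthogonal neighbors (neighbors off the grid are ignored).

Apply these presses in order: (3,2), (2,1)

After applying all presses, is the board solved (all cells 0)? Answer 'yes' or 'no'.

After press 1 at (3,2):
0 0 0
0 1 0
1 1 1
0 1 0

After press 2 at (2,1):
0 0 0
0 0 0
0 0 0
0 0 0

Lights still on: 0

Answer: yes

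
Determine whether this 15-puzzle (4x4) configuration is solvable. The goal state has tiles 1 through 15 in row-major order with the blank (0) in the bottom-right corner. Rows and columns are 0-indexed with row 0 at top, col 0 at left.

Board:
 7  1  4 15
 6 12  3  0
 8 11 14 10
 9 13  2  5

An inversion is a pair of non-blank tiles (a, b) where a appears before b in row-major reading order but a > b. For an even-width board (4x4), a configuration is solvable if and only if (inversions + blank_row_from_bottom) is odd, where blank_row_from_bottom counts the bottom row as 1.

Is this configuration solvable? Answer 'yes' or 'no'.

Inversions: 48
Blank is in row 1 (0-indexed from top), which is row 3 counting from the bottom (bottom = 1).
48 + 3 = 51, which is odd, so the puzzle is solvable.

Answer: yes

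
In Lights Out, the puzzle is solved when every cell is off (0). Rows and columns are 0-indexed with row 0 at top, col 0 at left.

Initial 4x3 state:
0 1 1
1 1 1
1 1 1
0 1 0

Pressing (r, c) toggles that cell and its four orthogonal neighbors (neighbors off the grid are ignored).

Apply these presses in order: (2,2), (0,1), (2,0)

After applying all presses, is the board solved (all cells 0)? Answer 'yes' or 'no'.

After press 1 at (2,2):
0 1 1
1 1 0
1 0 0
0 1 1

After press 2 at (0,1):
1 0 0
1 0 0
1 0 0
0 1 1

After press 3 at (2,0):
1 0 0
0 0 0
0 1 0
1 1 1

Lights still on: 5

Answer: no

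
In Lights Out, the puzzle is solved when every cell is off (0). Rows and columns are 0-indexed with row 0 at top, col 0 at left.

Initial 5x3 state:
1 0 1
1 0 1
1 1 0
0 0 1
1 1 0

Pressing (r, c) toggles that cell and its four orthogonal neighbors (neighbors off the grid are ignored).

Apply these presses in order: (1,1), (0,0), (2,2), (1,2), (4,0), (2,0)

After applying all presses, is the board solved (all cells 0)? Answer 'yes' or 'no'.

Answer: yes

Derivation:
After press 1 at (1,1):
1 1 1
0 1 0
1 0 0
0 0 1
1 1 0

After press 2 at (0,0):
0 0 1
1 1 0
1 0 0
0 0 1
1 1 0

After press 3 at (2,2):
0 0 1
1 1 1
1 1 1
0 0 0
1 1 0

After press 4 at (1,2):
0 0 0
1 0 0
1 1 0
0 0 0
1 1 0

After press 5 at (4,0):
0 0 0
1 0 0
1 1 0
1 0 0
0 0 0

After press 6 at (2,0):
0 0 0
0 0 0
0 0 0
0 0 0
0 0 0

Lights still on: 0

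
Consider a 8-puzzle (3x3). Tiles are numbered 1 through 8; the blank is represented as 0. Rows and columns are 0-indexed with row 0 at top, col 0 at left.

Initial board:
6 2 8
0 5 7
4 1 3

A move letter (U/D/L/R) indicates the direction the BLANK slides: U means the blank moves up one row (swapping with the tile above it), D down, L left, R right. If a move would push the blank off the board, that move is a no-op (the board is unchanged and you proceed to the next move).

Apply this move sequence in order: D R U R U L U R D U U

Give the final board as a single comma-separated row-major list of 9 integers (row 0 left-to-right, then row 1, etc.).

After move 1 (D):
6 2 8
4 5 7
0 1 3

After move 2 (R):
6 2 8
4 5 7
1 0 3

After move 3 (U):
6 2 8
4 0 7
1 5 3

After move 4 (R):
6 2 8
4 7 0
1 5 3

After move 5 (U):
6 2 0
4 7 8
1 5 3

After move 6 (L):
6 0 2
4 7 8
1 5 3

After move 7 (U):
6 0 2
4 7 8
1 5 3

After move 8 (R):
6 2 0
4 7 8
1 5 3

After move 9 (D):
6 2 8
4 7 0
1 5 3

After move 10 (U):
6 2 0
4 7 8
1 5 3

After move 11 (U):
6 2 0
4 7 8
1 5 3

Answer: 6, 2, 0, 4, 7, 8, 1, 5, 3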